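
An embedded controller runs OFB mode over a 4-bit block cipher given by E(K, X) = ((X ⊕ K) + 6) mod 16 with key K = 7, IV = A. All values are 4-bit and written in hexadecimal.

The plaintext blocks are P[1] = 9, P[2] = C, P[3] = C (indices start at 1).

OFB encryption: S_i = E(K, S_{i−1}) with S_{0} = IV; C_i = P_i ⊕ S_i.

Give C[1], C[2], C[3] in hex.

C[1]: S = E(K, A) = 3; 9 ⊕ 3 = A.
C[2]: S = E(K, 3) = A; C ⊕ A = 6.
C[3]: S = E(K, A) = 3; C ⊕ 3 = F.

C[1] = A, C[2] = 6, C[3] = F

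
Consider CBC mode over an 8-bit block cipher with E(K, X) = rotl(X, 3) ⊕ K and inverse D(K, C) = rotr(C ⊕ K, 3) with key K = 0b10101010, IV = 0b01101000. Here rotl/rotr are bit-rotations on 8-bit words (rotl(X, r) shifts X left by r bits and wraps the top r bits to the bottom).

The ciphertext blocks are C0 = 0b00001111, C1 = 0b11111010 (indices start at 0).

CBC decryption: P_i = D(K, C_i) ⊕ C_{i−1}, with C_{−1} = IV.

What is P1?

P1 = 0b00000101

P1: D(K, 0b11111010) = 0b00001010; 0b00001010 ⊕ 0b00001111 = 0b00000101.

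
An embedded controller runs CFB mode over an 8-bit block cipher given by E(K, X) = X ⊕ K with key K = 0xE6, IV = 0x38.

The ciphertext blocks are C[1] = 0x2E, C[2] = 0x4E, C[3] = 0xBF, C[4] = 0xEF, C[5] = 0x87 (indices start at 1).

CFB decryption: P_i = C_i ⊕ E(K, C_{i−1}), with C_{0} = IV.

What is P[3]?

P[3] = 0x17

P[3]: E(K, 0x4E) = 0xA8; 0xBF ⊕ 0xA8 = 0x17.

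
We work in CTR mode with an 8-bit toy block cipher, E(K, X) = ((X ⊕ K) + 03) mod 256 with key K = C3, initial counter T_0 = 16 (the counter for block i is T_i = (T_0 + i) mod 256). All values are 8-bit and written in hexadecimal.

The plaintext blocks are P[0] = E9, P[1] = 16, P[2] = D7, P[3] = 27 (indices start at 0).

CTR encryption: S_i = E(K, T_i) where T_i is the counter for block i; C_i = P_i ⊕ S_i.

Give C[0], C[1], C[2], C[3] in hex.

C[0]: T = 16, S = E(K, T) = D8; E9 ⊕ D8 = 31.
C[1]: T = 17, S = E(K, T) = D7; 16 ⊕ D7 = C1.
C[2]: T = 18, S = E(K, T) = DE; D7 ⊕ DE = 09.
C[3]: T = 19, S = E(K, T) = DD; 27 ⊕ DD = FA.

C[0] = 31, C[1] = C1, C[2] = 09, C[3] = FA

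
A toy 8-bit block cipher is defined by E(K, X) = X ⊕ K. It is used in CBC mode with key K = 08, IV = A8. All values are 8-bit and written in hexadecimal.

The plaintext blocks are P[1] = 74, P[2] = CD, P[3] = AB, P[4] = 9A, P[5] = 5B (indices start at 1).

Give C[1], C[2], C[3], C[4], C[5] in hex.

CBC encryption: C_i = E(K, P_i ⊕ C_{i−1}), with C_{0} = IV.
C[1]: P[1] ⊕ A8 = DC; E(K, DC) = D4.
C[2]: P[2] ⊕ D4 = 19; E(K, 19) = 11.
C[3]: P[3] ⊕ 11 = BA; E(K, BA) = B2.
C[4]: P[4] ⊕ B2 = 28; E(K, 28) = 20.
C[5]: P[5] ⊕ 20 = 7B; E(K, 7B) = 73.

C[1] = D4, C[2] = 11, C[3] = B2, C[4] = 20, C[5] = 73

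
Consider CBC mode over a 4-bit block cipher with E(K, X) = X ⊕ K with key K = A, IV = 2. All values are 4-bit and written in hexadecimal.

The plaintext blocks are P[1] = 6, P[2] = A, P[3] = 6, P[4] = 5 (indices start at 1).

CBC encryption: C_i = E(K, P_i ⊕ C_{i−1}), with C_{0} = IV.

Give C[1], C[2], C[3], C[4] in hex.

C[1]: P[1] ⊕ 2 = 4; E(K, 4) = E.
C[2]: P[2] ⊕ E = 4; E(K, 4) = E.
C[3]: P[3] ⊕ E = 8; E(K, 8) = 2.
C[4]: P[4] ⊕ 2 = 7; E(K, 7) = D.

C[1] = E, C[2] = E, C[3] = 2, C[4] = D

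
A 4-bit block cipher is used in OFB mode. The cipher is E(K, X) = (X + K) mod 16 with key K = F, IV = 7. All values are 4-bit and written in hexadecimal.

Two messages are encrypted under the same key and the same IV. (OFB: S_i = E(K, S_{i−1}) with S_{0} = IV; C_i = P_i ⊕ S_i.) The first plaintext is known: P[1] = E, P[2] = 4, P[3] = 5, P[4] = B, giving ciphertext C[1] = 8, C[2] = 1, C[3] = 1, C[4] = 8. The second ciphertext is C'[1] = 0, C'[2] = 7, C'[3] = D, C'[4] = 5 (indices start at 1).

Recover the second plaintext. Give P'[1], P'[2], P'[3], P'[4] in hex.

In OFB with a reused IV, both messages share the same keystream S_i, so C_i ⊕ C'_i = P_i ⊕ P'_i and thus P'_i = P_i ⊕ C_i ⊕ C'_i.
P'[1]: E ⊕ 8 ⊕ 0 = 6.
P'[2]: 4 ⊕ 1 ⊕ 7 = 2.
P'[3]: 5 ⊕ 1 ⊕ D = 9.
P'[4]: B ⊕ 8 ⊕ 5 = 6.

P'[1] = 6, P'[2] = 2, P'[3] = 9, P'[4] = 6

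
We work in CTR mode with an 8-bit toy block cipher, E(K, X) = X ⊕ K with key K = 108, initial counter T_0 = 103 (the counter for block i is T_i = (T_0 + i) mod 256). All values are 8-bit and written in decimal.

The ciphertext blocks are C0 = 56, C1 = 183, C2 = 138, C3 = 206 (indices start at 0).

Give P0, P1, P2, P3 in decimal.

P0 = 51, P1 = 179, P2 = 143, P3 = 200

CTR decryption: S_i = E(K, T_i) where T_i is the counter for block i; P_i = C_i ⊕ S_i.
P0: T = 103, S = E(K, T) = 11; 56 ⊕ 11 = 51.
P1: T = 104, S = E(K, T) = 4; 183 ⊕ 4 = 179.
P2: T = 105, S = E(K, T) = 5; 138 ⊕ 5 = 143.
P3: T = 106, S = E(K, T) = 6; 206 ⊕ 6 = 200.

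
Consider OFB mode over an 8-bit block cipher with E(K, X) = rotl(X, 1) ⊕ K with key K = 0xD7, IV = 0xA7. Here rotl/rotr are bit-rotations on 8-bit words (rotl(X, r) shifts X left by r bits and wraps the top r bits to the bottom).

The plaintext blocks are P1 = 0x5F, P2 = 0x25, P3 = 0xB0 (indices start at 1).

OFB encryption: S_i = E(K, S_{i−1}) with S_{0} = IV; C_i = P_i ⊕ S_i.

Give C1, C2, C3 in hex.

C1: S = E(K, 0xA7) = 0x98; 0x5F ⊕ 0x98 = 0xC7.
C2: S = E(K, 0x98) = 0xE6; 0x25 ⊕ 0xE6 = 0xC3.
C3: S = E(K, 0xE6) = 0x1A; 0xB0 ⊕ 0x1A = 0xAA.

C1 = 0xC7, C2 = 0xC3, C3 = 0xAA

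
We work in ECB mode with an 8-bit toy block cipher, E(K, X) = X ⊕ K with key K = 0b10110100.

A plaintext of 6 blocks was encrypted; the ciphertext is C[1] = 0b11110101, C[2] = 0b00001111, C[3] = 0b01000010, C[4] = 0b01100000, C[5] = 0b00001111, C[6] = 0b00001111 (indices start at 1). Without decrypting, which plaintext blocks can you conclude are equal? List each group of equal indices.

ECB encrypts each block independently with the same key, so equal ciphertext blocks imply equal plaintext blocks.
C[2] = C[5] = C[6] = 0b00001111, so P[2] = P[5] = P[6].

P[2] = P[5] = P[6]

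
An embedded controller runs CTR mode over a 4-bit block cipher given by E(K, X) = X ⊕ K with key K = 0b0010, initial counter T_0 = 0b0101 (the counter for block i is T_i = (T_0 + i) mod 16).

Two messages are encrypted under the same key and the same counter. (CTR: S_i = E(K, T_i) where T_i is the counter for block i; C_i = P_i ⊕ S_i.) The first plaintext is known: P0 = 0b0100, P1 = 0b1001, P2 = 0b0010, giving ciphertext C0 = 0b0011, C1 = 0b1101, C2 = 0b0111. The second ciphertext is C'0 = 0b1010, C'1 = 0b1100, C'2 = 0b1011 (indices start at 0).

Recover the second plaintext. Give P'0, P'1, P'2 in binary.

P'0 = 0b1101, P'1 = 0b1000, P'2 = 0b1110

In CTR with a reused counter, both messages share the same keystream S_i, so C_i ⊕ C'_i = P_i ⊕ P'_i and thus P'_i = P_i ⊕ C_i ⊕ C'_i.
P'0: 0b0100 ⊕ 0b0011 ⊕ 0b1010 = 0b1101.
P'1: 0b1001 ⊕ 0b1101 ⊕ 0b1100 = 0b1000.
P'2: 0b0010 ⊕ 0b0111 ⊕ 0b1011 = 0b1110.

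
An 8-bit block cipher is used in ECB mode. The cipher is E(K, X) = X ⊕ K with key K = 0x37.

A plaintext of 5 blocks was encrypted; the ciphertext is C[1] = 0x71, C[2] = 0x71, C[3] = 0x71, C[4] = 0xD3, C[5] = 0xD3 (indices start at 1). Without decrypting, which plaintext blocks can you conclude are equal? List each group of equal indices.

ECB encrypts each block independently with the same key, so equal ciphertext blocks imply equal plaintext blocks.
C[1] = C[2] = C[3] = 0x71, so P[1] = P[2] = P[3].
C[4] = C[5] = 0xD3, so P[4] = P[5].

P[1] = P[2] = P[3]; P[4] = P[5]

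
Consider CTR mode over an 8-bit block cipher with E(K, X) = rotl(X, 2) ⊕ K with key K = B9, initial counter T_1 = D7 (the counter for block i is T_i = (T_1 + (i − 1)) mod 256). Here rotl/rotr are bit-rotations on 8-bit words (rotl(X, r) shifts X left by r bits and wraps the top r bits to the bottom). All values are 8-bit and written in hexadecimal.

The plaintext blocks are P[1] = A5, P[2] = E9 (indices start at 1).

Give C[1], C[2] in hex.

C[1] = 43, C[2] = 33

CTR encryption: S_i = E(K, T_i) where T_i is the counter for block i; C_i = P_i ⊕ S_i.
C[1]: T = D7, S = E(K, T) = E6; A5 ⊕ E6 = 43.
C[2]: T = D8, S = E(K, T) = DA; E9 ⊕ DA = 33.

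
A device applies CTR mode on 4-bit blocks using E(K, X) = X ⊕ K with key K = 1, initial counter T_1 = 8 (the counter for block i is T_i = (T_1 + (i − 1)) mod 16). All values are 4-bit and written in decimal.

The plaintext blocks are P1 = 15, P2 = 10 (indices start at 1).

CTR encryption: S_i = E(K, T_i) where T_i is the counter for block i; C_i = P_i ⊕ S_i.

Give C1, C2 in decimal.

C1: T = 8, S = E(K, T) = 9; 15 ⊕ 9 = 6.
C2: T = 9, S = E(K, T) = 8; 10 ⊕ 8 = 2.

C1 = 6, C2 = 2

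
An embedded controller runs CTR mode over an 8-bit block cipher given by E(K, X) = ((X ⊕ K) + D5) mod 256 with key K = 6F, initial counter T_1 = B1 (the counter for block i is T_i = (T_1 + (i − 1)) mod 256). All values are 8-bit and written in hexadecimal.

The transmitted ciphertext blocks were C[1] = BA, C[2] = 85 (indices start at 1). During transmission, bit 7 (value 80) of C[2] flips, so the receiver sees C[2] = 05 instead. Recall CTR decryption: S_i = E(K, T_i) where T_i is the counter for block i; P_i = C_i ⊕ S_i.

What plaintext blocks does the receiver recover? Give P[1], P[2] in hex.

P[1] = 09, P[2] = B7

Only C[2] changed, to 05. In CTR, a change in C_i flips the same bit in P_i only; the keystream is unaffected. Decrypting the received ciphertext:
P[1]: T = B1, S = E(K, T) = B3; BA ⊕ B3 = 09.
P[2]: T = B2, S = E(K, T) = B2; 05 ⊕ B2 = B7.
Blocks that differ from the original plaintext: P[2].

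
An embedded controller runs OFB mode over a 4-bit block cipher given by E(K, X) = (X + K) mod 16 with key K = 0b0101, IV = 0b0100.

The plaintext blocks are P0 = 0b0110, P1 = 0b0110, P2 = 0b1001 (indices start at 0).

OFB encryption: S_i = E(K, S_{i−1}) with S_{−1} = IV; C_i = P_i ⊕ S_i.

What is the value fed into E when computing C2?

C0: S = E(K, 0b0100) = 0b1001; 0b0110 ⊕ 0b1001 = 0b1111.
C1: S = E(K, 0b1001) = 0b1110; 0b0110 ⊕ 0b1110 = 0b1000.
C2: S = E(K, 0b1110) = 0b0011; 0b1001 ⊕ 0b0011 = 0b1010.
So the input to E for block 2 is 0b1110.

0b1110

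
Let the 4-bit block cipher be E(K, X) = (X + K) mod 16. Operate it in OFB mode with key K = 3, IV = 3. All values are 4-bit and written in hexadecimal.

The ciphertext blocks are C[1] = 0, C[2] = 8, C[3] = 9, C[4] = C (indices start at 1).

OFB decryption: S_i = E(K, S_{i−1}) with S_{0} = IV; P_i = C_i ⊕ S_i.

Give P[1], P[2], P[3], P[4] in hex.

P[1]: S = E(K, 3) = 6; 0 ⊕ 6 = 6.
P[2]: S = E(K, 6) = 9; 8 ⊕ 9 = 1.
P[3]: S = E(K, 9) = C; 9 ⊕ C = 5.
P[4]: S = E(K, C) = F; C ⊕ F = 3.

P[1] = 6, P[2] = 1, P[3] = 5, P[4] = 3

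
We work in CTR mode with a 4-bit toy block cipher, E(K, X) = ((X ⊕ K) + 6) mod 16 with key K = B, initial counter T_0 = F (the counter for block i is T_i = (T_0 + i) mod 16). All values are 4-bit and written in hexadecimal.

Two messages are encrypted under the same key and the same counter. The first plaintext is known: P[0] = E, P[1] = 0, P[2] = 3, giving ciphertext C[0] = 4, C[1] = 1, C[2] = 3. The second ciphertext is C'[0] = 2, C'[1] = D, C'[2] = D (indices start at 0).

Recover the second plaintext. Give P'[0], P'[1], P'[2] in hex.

P'[0] = 8, P'[1] = C, P'[2] = D

In CTR with a reused counter, both messages share the same keystream S_i, so C_i ⊕ C'_i = P_i ⊕ P'_i and thus P'_i = P_i ⊕ C_i ⊕ C'_i.
P'[0]: E ⊕ 4 ⊕ 2 = 8.
P'[1]: 0 ⊕ 1 ⊕ D = C.
P'[2]: 3 ⊕ 3 ⊕ D = D.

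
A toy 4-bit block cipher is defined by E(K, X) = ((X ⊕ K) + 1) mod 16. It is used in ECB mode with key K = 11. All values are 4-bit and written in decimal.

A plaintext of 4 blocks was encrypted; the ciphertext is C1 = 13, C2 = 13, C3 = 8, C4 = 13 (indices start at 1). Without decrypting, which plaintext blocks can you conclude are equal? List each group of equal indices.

P1 = P2 = P4

ECB encrypts each block independently with the same key, so equal ciphertext blocks imply equal plaintext blocks.
C1 = C2 = C4 = 13, so P1 = P2 = P4.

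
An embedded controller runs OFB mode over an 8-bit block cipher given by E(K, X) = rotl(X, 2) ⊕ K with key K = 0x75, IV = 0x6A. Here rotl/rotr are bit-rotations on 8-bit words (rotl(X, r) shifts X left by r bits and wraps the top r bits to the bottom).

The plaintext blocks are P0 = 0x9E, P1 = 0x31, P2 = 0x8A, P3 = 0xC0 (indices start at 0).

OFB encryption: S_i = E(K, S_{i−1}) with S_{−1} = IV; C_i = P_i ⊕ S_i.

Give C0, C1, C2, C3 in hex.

C0: S = E(K, 0x6A) = 0xDC; 0x9E ⊕ 0xDC = 0x42.
C1: S = E(K, 0xDC) = 0x06; 0x31 ⊕ 0x06 = 0x37.
C2: S = E(K, 0x06) = 0x6D; 0x8A ⊕ 0x6D = 0xE7.
C3: S = E(K, 0x6D) = 0xC0; 0xC0 ⊕ 0xC0 = 0x00.

C0 = 0x42, C1 = 0x37, C2 = 0xE7, C3 = 0x00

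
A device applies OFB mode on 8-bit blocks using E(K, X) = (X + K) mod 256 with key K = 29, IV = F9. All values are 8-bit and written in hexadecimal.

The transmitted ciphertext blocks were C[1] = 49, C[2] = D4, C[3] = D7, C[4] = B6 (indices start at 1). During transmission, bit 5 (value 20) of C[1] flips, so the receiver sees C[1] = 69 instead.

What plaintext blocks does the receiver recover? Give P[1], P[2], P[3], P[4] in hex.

P[1] = 4B, P[2] = 9F, P[3] = A3, P[4] = 2B

OFB decryption: S_i = E(K, S_{i−1}) with S_{0} = IV; P_i = C_i ⊕ S_i.
Only C[1] changed, to 69. In OFB, a change in C_i flips the same bit in P_i only; the keystream is unaffected. Decrypting the received ciphertext:
P[1]: S = E(K, F9) = 22; 69 ⊕ 22 = 4B.
P[2]: S = E(K, 22) = 4B; D4 ⊕ 4B = 9F.
P[3]: S = E(K, 4B) = 74; D7 ⊕ 74 = A3.
P[4]: S = E(K, 74) = 9D; B6 ⊕ 9D = 2B.
Blocks that differ from the original plaintext: P[1].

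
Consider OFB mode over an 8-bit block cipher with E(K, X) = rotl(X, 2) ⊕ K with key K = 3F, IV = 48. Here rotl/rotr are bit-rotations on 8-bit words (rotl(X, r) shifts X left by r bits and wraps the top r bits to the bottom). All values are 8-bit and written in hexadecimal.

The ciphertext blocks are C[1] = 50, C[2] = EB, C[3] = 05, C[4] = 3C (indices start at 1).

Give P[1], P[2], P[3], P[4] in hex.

P[1] = 4E, P[2] = AC, P[3] = 27, P[4] = 8B

OFB decryption: S_i = E(K, S_{i−1}) with S_{0} = IV; P_i = C_i ⊕ S_i.
P[1]: S = E(K, 48) = 1E; 50 ⊕ 1E = 4E.
P[2]: S = E(K, 1E) = 47; EB ⊕ 47 = AC.
P[3]: S = E(K, 47) = 22; 05 ⊕ 22 = 27.
P[4]: S = E(K, 22) = B7; 3C ⊕ B7 = 8B.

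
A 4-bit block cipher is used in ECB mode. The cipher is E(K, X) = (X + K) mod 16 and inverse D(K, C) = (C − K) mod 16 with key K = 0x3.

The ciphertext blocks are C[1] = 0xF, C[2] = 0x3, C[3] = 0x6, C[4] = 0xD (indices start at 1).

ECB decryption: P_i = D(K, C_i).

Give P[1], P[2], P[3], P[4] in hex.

P[1]: D(K, 0xF) = 0xC.
P[2]: D(K, 0x3) = 0x0.
P[3]: D(K, 0x6) = 0x3.
P[4]: D(K, 0xD) = 0xA.

P[1] = 0xC, P[2] = 0x0, P[3] = 0x3, P[4] = 0xA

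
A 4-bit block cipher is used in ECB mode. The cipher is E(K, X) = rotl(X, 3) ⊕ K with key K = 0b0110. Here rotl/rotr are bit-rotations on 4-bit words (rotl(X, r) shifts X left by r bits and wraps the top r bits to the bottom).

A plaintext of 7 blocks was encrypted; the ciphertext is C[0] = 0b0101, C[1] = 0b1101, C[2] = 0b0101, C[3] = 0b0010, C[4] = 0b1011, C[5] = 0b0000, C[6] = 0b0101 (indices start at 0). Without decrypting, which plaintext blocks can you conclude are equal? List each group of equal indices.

P[0] = P[2] = P[6]

ECB encrypts each block independently with the same key, so equal ciphertext blocks imply equal plaintext blocks.
C[0] = C[2] = C[6] = 0b0101, so P[0] = P[2] = P[6].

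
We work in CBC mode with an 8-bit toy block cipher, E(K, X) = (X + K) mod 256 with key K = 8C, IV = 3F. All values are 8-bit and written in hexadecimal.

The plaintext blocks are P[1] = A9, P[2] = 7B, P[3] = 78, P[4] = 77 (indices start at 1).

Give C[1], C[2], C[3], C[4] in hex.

C[1] = 22, C[2] = E5, C[3] = 29, C[4] = EA

CBC encryption: C_i = E(K, P_i ⊕ C_{i−1}), with C_{0} = IV.
C[1]: P[1] ⊕ 3F = 96; E(K, 96) = 22.
C[2]: P[2] ⊕ 22 = 59; E(K, 59) = E5.
C[3]: P[3] ⊕ E5 = 9D; E(K, 9D) = 29.
C[4]: P[4] ⊕ 29 = 5E; E(K, 5E) = EA.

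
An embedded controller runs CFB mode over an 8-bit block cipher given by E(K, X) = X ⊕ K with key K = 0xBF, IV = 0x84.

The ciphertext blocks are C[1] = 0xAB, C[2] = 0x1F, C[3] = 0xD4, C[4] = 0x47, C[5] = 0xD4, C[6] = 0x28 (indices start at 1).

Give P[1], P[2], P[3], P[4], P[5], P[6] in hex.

P[1] = 0x90, P[2] = 0x0B, P[3] = 0x74, P[4] = 0x2C, P[5] = 0x2C, P[6] = 0x43

CFB decryption: P_i = C_i ⊕ E(K, C_{i−1}), with C_{0} = IV.
P[1]: E(K, 0x84) = 0x3B; 0xAB ⊕ 0x3B = 0x90.
P[2]: E(K, 0xAB) = 0x14; 0x1F ⊕ 0x14 = 0x0B.
P[3]: E(K, 0x1F) = 0xA0; 0xD4 ⊕ 0xA0 = 0x74.
P[4]: E(K, 0xD4) = 0x6B; 0x47 ⊕ 0x6B = 0x2C.
P[5]: E(K, 0x47) = 0xF8; 0xD4 ⊕ 0xF8 = 0x2C.
P[6]: E(K, 0xD4) = 0x6B; 0x28 ⊕ 0x6B = 0x43.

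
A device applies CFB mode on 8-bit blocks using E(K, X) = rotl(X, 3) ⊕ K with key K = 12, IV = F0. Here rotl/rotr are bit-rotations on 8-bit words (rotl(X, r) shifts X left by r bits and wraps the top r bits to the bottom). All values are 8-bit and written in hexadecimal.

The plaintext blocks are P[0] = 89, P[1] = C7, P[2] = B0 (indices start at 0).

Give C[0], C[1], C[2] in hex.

C[0] = 1C, C[1] = 35, C[2] = 0B

CFB encryption: C_i = P_i ⊕ E(K, C_{i−1}), with C_{−1} = IV.
C[0]: E(K, F0) = 95; 89 ⊕ 95 = 1C.
C[1]: E(K, 1C) = F2; C7 ⊕ F2 = 35.
C[2]: E(K, 35) = BB; B0 ⊕ BB = 0B.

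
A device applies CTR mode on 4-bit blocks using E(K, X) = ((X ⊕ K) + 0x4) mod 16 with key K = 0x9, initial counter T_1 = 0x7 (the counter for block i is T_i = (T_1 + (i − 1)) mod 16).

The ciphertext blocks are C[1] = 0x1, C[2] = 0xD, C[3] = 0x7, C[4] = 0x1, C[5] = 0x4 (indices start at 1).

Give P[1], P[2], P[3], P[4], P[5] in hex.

CTR decryption: S_i = E(K, T_i) where T_i is the counter for block i; P_i = C_i ⊕ S_i.
P[1]: T = 0x7, S = E(K, T) = 0x2; 0x1 ⊕ 0x2 = 0x3.
P[2]: T = 0x8, S = E(K, T) = 0x5; 0xD ⊕ 0x5 = 0x8.
P[3]: T = 0x9, S = E(K, T) = 0x4; 0x7 ⊕ 0x4 = 0x3.
P[4]: T = 0xA, S = E(K, T) = 0x7; 0x1 ⊕ 0x7 = 0x6.
P[5]: T = 0xB, S = E(K, T) = 0x6; 0x4 ⊕ 0x6 = 0x2.

P[1] = 0x3, P[2] = 0x8, P[3] = 0x3, P[4] = 0x6, P[5] = 0x2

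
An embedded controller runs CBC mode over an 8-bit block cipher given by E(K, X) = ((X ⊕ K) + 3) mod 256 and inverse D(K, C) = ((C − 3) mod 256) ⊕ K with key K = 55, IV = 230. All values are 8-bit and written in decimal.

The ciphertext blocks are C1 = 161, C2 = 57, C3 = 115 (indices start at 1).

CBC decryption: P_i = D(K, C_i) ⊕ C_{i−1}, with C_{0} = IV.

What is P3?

P3 = 126

P3: D(K, 115) = 71; 71 ⊕ 57 = 126.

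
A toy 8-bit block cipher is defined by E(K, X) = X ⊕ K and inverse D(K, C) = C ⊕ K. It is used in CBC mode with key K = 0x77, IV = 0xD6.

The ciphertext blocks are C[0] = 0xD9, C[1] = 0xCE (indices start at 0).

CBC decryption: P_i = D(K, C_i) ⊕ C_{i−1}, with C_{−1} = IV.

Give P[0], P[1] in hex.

P[0] = 0x78, P[1] = 0x60

P[0]: D(K, 0xD9) = 0xAE; 0xAE ⊕ 0xD6 = 0x78.
P[1]: D(K, 0xCE) = 0xB9; 0xB9 ⊕ 0xD9 = 0x60.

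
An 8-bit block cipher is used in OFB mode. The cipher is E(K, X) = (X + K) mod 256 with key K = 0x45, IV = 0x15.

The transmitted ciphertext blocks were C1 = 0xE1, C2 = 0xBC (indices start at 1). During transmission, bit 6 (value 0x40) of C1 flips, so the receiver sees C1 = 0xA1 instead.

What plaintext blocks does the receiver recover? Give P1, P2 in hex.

P1 = 0xFB, P2 = 0x23

OFB decryption: S_i = E(K, S_{i−1}) with S_{0} = IV; P_i = C_i ⊕ S_i.
Only C1 changed, to 0xA1. In OFB, a change in C_i flips the same bit in P_i only; the keystream is unaffected. Decrypting the received ciphertext:
P1: S = E(K, 0x15) = 0x5A; 0xA1 ⊕ 0x5A = 0xFB.
P2: S = E(K, 0x5A) = 0x9F; 0xBC ⊕ 0x9F = 0x23.
Blocks that differ from the original plaintext: P1.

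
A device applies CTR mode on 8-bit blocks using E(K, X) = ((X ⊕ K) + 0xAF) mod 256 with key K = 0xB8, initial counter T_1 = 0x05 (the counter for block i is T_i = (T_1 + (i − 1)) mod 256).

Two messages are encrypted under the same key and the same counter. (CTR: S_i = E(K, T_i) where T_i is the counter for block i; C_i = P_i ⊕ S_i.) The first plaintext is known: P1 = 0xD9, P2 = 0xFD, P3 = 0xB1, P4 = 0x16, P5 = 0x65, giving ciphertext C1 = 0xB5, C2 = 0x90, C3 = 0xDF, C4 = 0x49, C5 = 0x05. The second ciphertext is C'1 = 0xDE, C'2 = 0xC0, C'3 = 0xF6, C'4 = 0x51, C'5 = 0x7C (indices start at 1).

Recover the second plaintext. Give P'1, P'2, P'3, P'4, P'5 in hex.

P'1 = 0xB2, P'2 = 0xAD, P'3 = 0x98, P'4 = 0x0E, P'5 = 0x1C

In CTR with a reused counter, both messages share the same keystream S_i, so C_i ⊕ C'_i = P_i ⊕ P'_i and thus P'_i = P_i ⊕ C_i ⊕ C'_i.
P'1: 0xD9 ⊕ 0xB5 ⊕ 0xDE = 0xB2.
P'2: 0xFD ⊕ 0x90 ⊕ 0xC0 = 0xAD.
P'3: 0xB1 ⊕ 0xDF ⊕ 0xF6 = 0x98.
P'4: 0x16 ⊕ 0x49 ⊕ 0x51 = 0x0E.
P'5: 0x65 ⊕ 0x05 ⊕ 0x7C = 0x1C.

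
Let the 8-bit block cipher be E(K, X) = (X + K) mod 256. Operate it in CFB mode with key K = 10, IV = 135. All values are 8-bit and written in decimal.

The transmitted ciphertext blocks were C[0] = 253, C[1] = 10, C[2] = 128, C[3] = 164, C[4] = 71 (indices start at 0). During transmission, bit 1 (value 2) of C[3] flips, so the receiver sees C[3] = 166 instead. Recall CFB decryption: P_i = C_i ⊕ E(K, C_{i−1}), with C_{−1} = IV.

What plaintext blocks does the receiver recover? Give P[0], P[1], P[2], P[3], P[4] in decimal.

Only C[3] changed, to 166. In CFB, a change in C_i flips the same bit in P_i and garbles P_{i+1}. Decrypting the received ciphertext:
P[0]: E(K, 135) = 145; 253 ⊕ 145 = 108.
P[1]: E(K, 253) = 7; 10 ⊕ 7 = 13.
P[2]: E(K, 10) = 20; 128 ⊕ 20 = 148.
P[3]: E(K, 128) = 138; 166 ⊕ 138 = 44.
P[4]: E(K, 166) = 176; 71 ⊕ 176 = 247.
Blocks that differ from the original plaintext: P[3], P[4].

P[0] = 108, P[1] = 13, P[2] = 148, P[3] = 44, P[4] = 247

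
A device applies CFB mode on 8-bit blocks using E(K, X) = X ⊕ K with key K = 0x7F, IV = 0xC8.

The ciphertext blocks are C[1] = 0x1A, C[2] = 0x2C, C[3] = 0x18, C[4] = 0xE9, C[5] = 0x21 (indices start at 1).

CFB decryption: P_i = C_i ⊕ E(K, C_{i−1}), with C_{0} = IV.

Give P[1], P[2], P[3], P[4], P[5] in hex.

P[1]: E(K, 0xC8) = 0xB7; 0x1A ⊕ 0xB7 = 0xAD.
P[2]: E(K, 0x1A) = 0x65; 0x2C ⊕ 0x65 = 0x49.
P[3]: E(K, 0x2C) = 0x53; 0x18 ⊕ 0x53 = 0x4B.
P[4]: E(K, 0x18) = 0x67; 0xE9 ⊕ 0x67 = 0x8E.
P[5]: E(K, 0xE9) = 0x96; 0x21 ⊕ 0x96 = 0xB7.

P[1] = 0xAD, P[2] = 0x49, P[3] = 0x4B, P[4] = 0x8E, P[5] = 0xB7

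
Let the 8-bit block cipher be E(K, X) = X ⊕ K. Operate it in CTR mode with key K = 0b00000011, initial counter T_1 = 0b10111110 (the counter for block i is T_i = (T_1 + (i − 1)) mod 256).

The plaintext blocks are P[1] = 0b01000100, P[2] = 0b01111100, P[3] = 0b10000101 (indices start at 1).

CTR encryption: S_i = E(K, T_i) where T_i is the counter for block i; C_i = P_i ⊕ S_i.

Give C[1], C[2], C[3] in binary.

C[1]: T = 0b10111110, S = E(K, T) = 0b10111101; 0b01000100 ⊕ 0b10111101 = 0b11111001.
C[2]: T = 0b10111111, S = E(K, T) = 0b10111100; 0b01111100 ⊕ 0b10111100 = 0b11000000.
C[3]: T = 0b11000000, S = E(K, T) = 0b11000011; 0b10000101 ⊕ 0b11000011 = 0b01000110.

C[1] = 0b11111001, C[2] = 0b11000000, C[3] = 0b01000110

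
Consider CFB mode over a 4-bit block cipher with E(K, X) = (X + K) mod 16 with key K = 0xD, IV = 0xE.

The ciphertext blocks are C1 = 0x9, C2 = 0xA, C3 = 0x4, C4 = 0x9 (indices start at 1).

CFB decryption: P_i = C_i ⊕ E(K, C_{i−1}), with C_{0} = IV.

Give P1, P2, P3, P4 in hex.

P1: E(K, 0xE) = 0xB; 0x9 ⊕ 0xB = 0x2.
P2: E(K, 0x9) = 0x6; 0xA ⊕ 0x6 = 0xC.
P3: E(K, 0xA) = 0x7; 0x4 ⊕ 0x7 = 0x3.
P4: E(K, 0x4) = 0x1; 0x9 ⊕ 0x1 = 0x8.

P1 = 0x2, P2 = 0xC, P3 = 0x3, P4 = 0x8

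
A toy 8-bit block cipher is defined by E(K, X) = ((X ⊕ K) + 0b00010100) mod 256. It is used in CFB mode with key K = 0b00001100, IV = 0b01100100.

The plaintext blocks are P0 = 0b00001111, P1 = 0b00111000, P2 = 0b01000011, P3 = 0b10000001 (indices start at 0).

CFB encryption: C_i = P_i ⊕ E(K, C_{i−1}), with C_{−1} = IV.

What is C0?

C0 = 0b01110011

C0: E(K, 0b01100100) = 0b01111100; 0b00001111 ⊕ 0b01111100 = 0b01110011.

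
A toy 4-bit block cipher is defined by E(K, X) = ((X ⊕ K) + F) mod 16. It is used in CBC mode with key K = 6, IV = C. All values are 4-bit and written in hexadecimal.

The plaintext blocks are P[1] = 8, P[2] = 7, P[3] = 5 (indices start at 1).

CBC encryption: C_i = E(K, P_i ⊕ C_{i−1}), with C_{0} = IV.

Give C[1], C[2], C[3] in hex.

C[1]: P[1] ⊕ C = 4; E(K, 4) = 1.
C[2]: P[2] ⊕ 1 = 6; E(K, 6) = F.
C[3]: P[3] ⊕ F = A; E(K, A) = B.

C[1] = 1, C[2] = F, C[3] = B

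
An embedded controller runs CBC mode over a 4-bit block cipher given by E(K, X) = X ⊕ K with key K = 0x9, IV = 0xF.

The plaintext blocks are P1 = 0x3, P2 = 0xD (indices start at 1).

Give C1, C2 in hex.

CBC encryption: C_i = E(K, P_i ⊕ C_{i−1}), with C_{0} = IV.
C1: P1 ⊕ 0xF = 0xC; E(K, 0xC) = 0x5.
C2: P2 ⊕ 0x5 = 0x8; E(K, 0x8) = 0x1.

C1 = 0x5, C2 = 0x1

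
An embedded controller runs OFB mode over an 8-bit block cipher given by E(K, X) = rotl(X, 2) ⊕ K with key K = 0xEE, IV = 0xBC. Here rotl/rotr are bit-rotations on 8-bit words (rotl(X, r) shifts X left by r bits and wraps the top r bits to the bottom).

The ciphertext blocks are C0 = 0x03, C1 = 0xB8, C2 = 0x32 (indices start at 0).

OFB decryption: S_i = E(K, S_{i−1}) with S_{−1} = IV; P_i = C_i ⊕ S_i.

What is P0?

P0: S = E(K, 0xBC) = 0x1C; 0x03 ⊕ 0x1C = 0x1F.

P0 = 0x1F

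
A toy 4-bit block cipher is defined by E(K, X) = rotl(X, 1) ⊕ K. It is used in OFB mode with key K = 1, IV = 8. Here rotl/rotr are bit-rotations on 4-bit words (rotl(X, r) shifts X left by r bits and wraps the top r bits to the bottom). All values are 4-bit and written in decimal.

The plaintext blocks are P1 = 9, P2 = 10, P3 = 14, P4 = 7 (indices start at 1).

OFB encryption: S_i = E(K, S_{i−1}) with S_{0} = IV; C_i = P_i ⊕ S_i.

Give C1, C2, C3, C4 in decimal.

C1: S = E(K, 8) = 0; 9 ⊕ 0 = 9.
C2: S = E(K, 0) = 1; 10 ⊕ 1 = 11.
C3: S = E(K, 1) = 3; 14 ⊕ 3 = 13.
C4: S = E(K, 3) = 7; 7 ⊕ 7 = 0.

C1 = 9, C2 = 11, C3 = 13, C4 = 0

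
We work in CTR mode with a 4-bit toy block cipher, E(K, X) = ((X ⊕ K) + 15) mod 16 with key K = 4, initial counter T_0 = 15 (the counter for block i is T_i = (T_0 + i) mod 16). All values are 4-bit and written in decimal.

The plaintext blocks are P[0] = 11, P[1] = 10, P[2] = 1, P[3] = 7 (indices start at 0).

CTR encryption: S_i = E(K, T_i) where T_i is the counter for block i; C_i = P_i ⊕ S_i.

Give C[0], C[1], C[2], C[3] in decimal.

C[0] = 1, C[1] = 9, C[2] = 5, C[3] = 2

C[0]: T = 15, S = E(K, T) = 10; 11 ⊕ 10 = 1.
C[1]: T = 0, S = E(K, T) = 3; 10 ⊕ 3 = 9.
C[2]: T = 1, S = E(K, T) = 4; 1 ⊕ 4 = 5.
C[3]: T = 2, S = E(K, T) = 5; 7 ⊕ 5 = 2.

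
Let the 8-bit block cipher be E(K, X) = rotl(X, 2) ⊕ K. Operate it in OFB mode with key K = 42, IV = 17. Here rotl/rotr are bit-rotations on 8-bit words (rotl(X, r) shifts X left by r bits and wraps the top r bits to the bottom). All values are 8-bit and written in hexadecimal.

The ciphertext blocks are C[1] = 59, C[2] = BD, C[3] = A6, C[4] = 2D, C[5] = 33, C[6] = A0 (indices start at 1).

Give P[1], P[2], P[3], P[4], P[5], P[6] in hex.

OFB decryption: S_i = E(K, S_{i−1}) with S_{0} = IV; P_i = C_i ⊕ S_i.
P[1]: S = E(K, 17) = 1E; 59 ⊕ 1E = 47.
P[2]: S = E(K, 1E) = 3A; BD ⊕ 3A = 87.
P[3]: S = E(K, 3A) = AA; A6 ⊕ AA = 0C.
P[4]: S = E(K, AA) = E8; 2D ⊕ E8 = C5.
P[5]: S = E(K, E8) = E1; 33 ⊕ E1 = D2.
P[6]: S = E(K, E1) = C5; A0 ⊕ C5 = 65.

P[1] = 47, P[2] = 87, P[3] = 0C, P[4] = C5, P[5] = D2, P[6] = 65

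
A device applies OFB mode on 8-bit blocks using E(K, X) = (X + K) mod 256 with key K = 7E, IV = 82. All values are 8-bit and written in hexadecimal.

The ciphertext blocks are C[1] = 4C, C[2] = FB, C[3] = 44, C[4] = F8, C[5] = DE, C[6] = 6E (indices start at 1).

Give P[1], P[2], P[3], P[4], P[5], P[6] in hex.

OFB decryption: S_i = E(K, S_{i−1}) with S_{0} = IV; P_i = C_i ⊕ S_i.
P[1]: S = E(K, 82) = 00; 4C ⊕ 00 = 4C.
P[2]: S = E(K, 00) = 7E; FB ⊕ 7E = 85.
P[3]: S = E(K, 7E) = FC; 44 ⊕ FC = B8.
P[4]: S = E(K, FC) = 7A; F8 ⊕ 7A = 82.
P[5]: S = E(K, 7A) = F8; DE ⊕ F8 = 26.
P[6]: S = E(K, F8) = 76; 6E ⊕ 76 = 18.

P[1] = 4C, P[2] = 85, P[3] = B8, P[4] = 82, P[5] = 26, P[6] = 18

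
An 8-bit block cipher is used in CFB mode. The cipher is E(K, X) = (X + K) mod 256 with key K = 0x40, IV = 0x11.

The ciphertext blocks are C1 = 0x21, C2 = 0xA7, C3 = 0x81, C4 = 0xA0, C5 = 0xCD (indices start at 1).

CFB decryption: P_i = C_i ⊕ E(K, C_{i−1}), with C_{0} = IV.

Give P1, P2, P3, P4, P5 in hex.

P1: E(K, 0x11) = 0x51; 0x21 ⊕ 0x51 = 0x70.
P2: E(K, 0x21) = 0x61; 0xA7 ⊕ 0x61 = 0xC6.
P3: E(K, 0xA7) = 0xE7; 0x81 ⊕ 0xE7 = 0x66.
P4: E(K, 0x81) = 0xC1; 0xA0 ⊕ 0xC1 = 0x61.
P5: E(K, 0xA0) = 0xE0; 0xCD ⊕ 0xE0 = 0x2D.

P1 = 0x70, P2 = 0xC6, P3 = 0x66, P4 = 0x61, P5 = 0x2D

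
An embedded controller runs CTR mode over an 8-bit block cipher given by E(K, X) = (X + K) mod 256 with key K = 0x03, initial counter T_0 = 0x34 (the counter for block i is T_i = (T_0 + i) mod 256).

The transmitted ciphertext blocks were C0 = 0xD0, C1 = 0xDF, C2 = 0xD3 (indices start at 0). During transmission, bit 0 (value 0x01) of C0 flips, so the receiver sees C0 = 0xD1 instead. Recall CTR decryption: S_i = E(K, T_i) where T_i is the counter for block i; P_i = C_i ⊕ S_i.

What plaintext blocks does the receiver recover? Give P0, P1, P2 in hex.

Only C0 changed, to 0xD1. In CTR, a change in C_i flips the same bit in P_i only; the keystream is unaffected. Decrypting the received ciphertext:
P0: T = 0x34, S = E(K, T) = 0x37; 0xD1 ⊕ 0x37 = 0xE6.
P1: T = 0x35, S = E(K, T) = 0x38; 0xDF ⊕ 0x38 = 0xE7.
P2: T = 0x36, S = E(K, T) = 0x39; 0xD3 ⊕ 0x39 = 0xEA.
Blocks that differ from the original plaintext: P0.

P0 = 0xE6, P1 = 0xE7, P2 = 0xEA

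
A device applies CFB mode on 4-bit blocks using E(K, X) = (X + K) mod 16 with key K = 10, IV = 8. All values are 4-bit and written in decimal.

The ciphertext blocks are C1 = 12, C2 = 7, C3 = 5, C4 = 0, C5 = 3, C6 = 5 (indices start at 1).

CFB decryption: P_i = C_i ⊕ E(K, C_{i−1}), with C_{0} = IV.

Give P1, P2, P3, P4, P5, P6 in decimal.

P1 = 14, P2 = 1, P3 = 4, P4 = 15, P5 = 9, P6 = 8

P1: E(K, 8) = 2; 12 ⊕ 2 = 14.
P2: E(K, 12) = 6; 7 ⊕ 6 = 1.
P3: E(K, 7) = 1; 5 ⊕ 1 = 4.
P4: E(K, 5) = 15; 0 ⊕ 15 = 15.
P5: E(K, 0) = 10; 3 ⊕ 10 = 9.
P6: E(K, 3) = 13; 5 ⊕ 13 = 8.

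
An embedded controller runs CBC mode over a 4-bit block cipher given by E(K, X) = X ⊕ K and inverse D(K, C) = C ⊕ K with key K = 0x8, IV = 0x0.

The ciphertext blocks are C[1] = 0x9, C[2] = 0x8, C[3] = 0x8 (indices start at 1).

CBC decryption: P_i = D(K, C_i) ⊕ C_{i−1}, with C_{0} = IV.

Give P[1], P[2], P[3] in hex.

P[1] = 0x1, P[2] = 0x9, P[3] = 0x8

P[1]: D(K, 0x9) = 0x1; 0x1 ⊕ 0x0 = 0x1.
P[2]: D(K, 0x8) = 0x0; 0x0 ⊕ 0x9 = 0x9.
P[3]: D(K, 0x8) = 0x0; 0x0 ⊕ 0x8 = 0x8.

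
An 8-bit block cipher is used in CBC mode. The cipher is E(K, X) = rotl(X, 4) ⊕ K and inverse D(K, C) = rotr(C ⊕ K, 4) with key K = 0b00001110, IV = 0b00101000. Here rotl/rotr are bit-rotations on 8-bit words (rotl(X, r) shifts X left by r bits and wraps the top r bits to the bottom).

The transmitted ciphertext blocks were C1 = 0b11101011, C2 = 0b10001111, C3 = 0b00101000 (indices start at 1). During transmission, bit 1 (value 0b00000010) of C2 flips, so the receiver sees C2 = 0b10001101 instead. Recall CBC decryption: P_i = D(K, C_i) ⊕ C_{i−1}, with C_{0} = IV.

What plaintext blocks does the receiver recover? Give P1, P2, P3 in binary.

P1 = 0b01110110, P2 = 0b11010011, P3 = 0b11101111

Only C2 changed, to 0b10001101. In CBC, a change in C_i garbles P_i and flips the same bit in P_{i+1}. Decrypting the received ciphertext:
P1: D(K, 0b11101011) = 0b01011110; 0b01011110 ⊕ 0b00101000 = 0b01110110.
P2: D(K, 0b10001101) = 0b00111000; 0b00111000 ⊕ 0b11101011 = 0b11010011.
P3: D(K, 0b00101000) = 0b01100010; 0b01100010 ⊕ 0b10001101 = 0b11101111.
Blocks that differ from the original plaintext: P2, P3.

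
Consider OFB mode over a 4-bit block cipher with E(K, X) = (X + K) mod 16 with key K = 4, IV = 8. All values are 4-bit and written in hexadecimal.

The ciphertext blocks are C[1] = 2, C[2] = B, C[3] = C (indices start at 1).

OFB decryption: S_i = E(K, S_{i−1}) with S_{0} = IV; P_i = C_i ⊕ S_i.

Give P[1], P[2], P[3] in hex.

P[1]: S = E(K, 8) = C; 2 ⊕ C = E.
P[2]: S = E(K, C) = 0; B ⊕ 0 = B.
P[3]: S = E(K, 0) = 4; C ⊕ 4 = 8.

P[1] = E, P[2] = B, P[3] = 8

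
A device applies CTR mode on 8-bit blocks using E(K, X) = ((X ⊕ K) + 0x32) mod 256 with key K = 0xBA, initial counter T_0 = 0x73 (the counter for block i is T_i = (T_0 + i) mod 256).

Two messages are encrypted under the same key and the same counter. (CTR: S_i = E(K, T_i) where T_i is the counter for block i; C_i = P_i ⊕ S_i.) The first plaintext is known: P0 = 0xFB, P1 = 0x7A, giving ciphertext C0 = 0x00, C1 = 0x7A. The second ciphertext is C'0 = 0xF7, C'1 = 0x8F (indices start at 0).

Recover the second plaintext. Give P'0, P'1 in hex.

P'0 = 0x0C, P'1 = 0x8F

In CTR with a reused counter, both messages share the same keystream S_i, so C_i ⊕ C'_i = P_i ⊕ P'_i and thus P'_i = P_i ⊕ C_i ⊕ C'_i.
P'0: 0xFB ⊕ 0x00 ⊕ 0xF7 = 0x0C.
P'1: 0x7A ⊕ 0x7A ⊕ 0x8F = 0x8F.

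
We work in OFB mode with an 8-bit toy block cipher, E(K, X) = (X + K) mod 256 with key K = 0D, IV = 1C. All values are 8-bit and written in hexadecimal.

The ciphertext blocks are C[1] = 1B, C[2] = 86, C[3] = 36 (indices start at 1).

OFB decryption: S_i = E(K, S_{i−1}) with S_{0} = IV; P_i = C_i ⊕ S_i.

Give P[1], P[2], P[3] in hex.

P[1] = 32, P[2] = B0, P[3] = 75

P[1]: S = E(K, 1C) = 29; 1B ⊕ 29 = 32.
P[2]: S = E(K, 29) = 36; 86 ⊕ 36 = B0.
P[3]: S = E(K, 36) = 43; 36 ⊕ 43 = 75.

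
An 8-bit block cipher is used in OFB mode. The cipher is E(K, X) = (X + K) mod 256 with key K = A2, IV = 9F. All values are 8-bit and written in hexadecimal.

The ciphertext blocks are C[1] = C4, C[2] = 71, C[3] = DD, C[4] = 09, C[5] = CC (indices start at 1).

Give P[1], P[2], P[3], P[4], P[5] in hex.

OFB decryption: S_i = E(K, S_{i−1}) with S_{0} = IV; P_i = C_i ⊕ S_i.
P[1]: S = E(K, 9F) = 41; C4 ⊕ 41 = 85.
P[2]: S = E(K, 41) = E3; 71 ⊕ E3 = 92.
P[3]: S = E(K, E3) = 85; DD ⊕ 85 = 58.
P[4]: S = E(K, 85) = 27; 09 ⊕ 27 = 2E.
P[5]: S = E(K, 27) = C9; CC ⊕ C9 = 05.

P[1] = 85, P[2] = 92, P[3] = 58, P[4] = 2E, P[5] = 05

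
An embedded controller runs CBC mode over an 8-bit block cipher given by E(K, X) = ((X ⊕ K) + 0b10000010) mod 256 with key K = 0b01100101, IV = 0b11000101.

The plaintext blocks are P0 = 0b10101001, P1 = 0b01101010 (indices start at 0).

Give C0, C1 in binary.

C0 = 0b10001011, C1 = 0b00000110

CBC encryption: C_i = E(K, P_i ⊕ C_{i−1}), with C_{−1} = IV.
C0: P0 ⊕ 0b11000101 = 0b01101100; E(K, 0b01101100) = 0b10001011.
C1: P1 ⊕ 0b10001011 = 0b11100001; E(K, 0b11100001) = 0b00000110.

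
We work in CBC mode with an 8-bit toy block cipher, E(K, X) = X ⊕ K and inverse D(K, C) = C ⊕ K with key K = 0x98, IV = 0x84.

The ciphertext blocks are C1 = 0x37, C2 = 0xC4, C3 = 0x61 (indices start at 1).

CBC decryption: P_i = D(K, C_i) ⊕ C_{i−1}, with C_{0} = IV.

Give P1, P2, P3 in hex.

P1 = 0x2B, P2 = 0x6B, P3 = 0x3D

P1: D(K, 0x37) = 0xAF; 0xAF ⊕ 0x84 = 0x2B.
P2: D(K, 0xC4) = 0x5C; 0x5C ⊕ 0x37 = 0x6B.
P3: D(K, 0x61) = 0xF9; 0xF9 ⊕ 0xC4 = 0x3D.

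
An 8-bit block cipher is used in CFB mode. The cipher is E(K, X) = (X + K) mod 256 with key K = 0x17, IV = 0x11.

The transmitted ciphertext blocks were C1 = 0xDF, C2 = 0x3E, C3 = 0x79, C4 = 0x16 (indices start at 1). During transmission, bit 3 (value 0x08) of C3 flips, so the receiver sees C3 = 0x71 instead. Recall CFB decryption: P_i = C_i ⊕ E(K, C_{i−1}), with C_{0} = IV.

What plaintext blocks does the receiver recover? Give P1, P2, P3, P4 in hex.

P1 = 0xF7, P2 = 0xC8, P3 = 0x24, P4 = 0x9E

Only C3 changed, to 0x71. In CFB, a change in C_i flips the same bit in P_i and garbles P_{i+1}. Decrypting the received ciphertext:
P1: E(K, 0x11) = 0x28; 0xDF ⊕ 0x28 = 0xF7.
P2: E(K, 0xDF) = 0xF6; 0x3E ⊕ 0xF6 = 0xC8.
P3: E(K, 0x3E) = 0x55; 0x71 ⊕ 0x55 = 0x24.
P4: E(K, 0x71) = 0x88; 0x16 ⊕ 0x88 = 0x9E.
Blocks that differ from the original plaintext: P3, P4.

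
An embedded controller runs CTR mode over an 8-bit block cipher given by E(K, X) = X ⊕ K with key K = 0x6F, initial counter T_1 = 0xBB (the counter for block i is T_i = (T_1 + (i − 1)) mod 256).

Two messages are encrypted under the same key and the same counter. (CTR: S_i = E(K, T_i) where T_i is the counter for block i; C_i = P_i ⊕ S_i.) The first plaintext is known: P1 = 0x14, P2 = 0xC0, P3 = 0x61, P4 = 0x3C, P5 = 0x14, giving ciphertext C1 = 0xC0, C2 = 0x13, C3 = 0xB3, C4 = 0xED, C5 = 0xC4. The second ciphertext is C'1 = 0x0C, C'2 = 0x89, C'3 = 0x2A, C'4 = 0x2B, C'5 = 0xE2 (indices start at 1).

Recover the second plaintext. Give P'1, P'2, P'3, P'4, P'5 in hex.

In CTR with a reused counter, both messages share the same keystream S_i, so C_i ⊕ C'_i = P_i ⊕ P'_i and thus P'_i = P_i ⊕ C_i ⊕ C'_i.
P'1: 0x14 ⊕ 0xC0 ⊕ 0x0C = 0xD8.
P'2: 0xC0 ⊕ 0x13 ⊕ 0x89 = 0x5A.
P'3: 0x61 ⊕ 0xB3 ⊕ 0x2A = 0xF8.
P'4: 0x3C ⊕ 0xED ⊕ 0x2B = 0xFA.
P'5: 0x14 ⊕ 0xC4 ⊕ 0xE2 = 0x32.

P'1 = 0xD8, P'2 = 0x5A, P'3 = 0xF8, P'4 = 0xFA, P'5 = 0x32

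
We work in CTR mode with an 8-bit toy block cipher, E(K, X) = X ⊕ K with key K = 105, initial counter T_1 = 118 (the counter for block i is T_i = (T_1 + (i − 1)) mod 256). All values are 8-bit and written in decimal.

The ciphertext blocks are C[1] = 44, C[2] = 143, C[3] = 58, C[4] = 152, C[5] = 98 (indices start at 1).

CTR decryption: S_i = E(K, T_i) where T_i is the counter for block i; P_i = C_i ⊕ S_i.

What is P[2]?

P[2]: T = 119, S = E(K, T) = 30; 143 ⊕ 30 = 145.

P[2] = 145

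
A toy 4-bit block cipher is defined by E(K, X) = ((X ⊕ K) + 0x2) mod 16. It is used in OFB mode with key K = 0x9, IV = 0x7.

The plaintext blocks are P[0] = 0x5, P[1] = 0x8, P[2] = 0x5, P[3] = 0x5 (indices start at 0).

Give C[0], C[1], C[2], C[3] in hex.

C[0] = 0x5, C[1] = 0x3, C[2] = 0x1, C[3] = 0xA

OFB encryption: S_i = E(K, S_{i−1}) with S_{−1} = IV; C_i = P_i ⊕ S_i.
C[0]: S = E(K, 0x7) = 0x0; 0x5 ⊕ 0x0 = 0x5.
C[1]: S = E(K, 0x0) = 0xB; 0x8 ⊕ 0xB = 0x3.
C[2]: S = E(K, 0xB) = 0x4; 0x5 ⊕ 0x4 = 0x1.
C[3]: S = E(K, 0x4) = 0xF; 0x5 ⊕ 0xF = 0xA.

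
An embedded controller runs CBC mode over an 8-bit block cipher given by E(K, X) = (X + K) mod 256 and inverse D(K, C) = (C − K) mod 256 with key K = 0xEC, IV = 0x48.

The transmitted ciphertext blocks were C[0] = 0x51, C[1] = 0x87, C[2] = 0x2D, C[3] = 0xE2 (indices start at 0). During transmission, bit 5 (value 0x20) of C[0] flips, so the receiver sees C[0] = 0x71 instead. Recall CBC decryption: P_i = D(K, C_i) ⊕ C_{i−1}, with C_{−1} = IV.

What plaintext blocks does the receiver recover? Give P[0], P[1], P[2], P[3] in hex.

Only C[0] changed, to 0x71. In CBC, a change in C_i garbles P_i and flips the same bit in P_{i+1}. Decrypting the received ciphertext:
P[0]: D(K, 0x71) = 0x85; 0x85 ⊕ 0x48 = 0xCD.
P[1]: D(K, 0x87) = 0x9B; 0x9B ⊕ 0x71 = 0xEA.
P[2]: D(K, 0x2D) = 0x41; 0x41 ⊕ 0x87 = 0xC6.
P[3]: D(K, 0xE2) = 0xF6; 0xF6 ⊕ 0x2D = 0xDB.
Blocks that differ from the original plaintext: P[0], P[1].

P[0] = 0xCD, P[1] = 0xEA, P[2] = 0xC6, P[3] = 0xDB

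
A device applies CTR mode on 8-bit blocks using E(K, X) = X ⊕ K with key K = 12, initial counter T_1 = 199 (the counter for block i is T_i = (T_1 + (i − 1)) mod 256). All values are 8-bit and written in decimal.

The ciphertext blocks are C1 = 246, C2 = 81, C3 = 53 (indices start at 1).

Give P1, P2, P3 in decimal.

CTR decryption: S_i = E(K, T_i) where T_i is the counter for block i; P_i = C_i ⊕ S_i.
P1: T = 199, S = E(K, T) = 203; 246 ⊕ 203 = 61.
P2: T = 200, S = E(K, T) = 196; 81 ⊕ 196 = 149.
P3: T = 201, S = E(K, T) = 197; 53 ⊕ 197 = 240.

P1 = 61, P2 = 149, P3 = 240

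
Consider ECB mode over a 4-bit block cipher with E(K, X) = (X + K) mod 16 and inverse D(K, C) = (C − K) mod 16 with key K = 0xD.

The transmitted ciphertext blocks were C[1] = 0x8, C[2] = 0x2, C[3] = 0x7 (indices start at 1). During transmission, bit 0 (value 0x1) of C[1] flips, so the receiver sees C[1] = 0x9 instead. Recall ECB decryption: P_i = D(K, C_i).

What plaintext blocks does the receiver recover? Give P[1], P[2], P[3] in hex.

Only C[1] changed, to 0x9. In ECB, a change in C_i affects only P_i. Decrypting the received ciphertext:
P[1]: D(K, 0x9) = 0xC.
P[2]: D(K, 0x2) = 0x5.
P[3]: D(K, 0x7) = 0xA.
Blocks that differ from the original plaintext: P[1].

P[1] = 0xC, P[2] = 0x5, P[3] = 0xA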